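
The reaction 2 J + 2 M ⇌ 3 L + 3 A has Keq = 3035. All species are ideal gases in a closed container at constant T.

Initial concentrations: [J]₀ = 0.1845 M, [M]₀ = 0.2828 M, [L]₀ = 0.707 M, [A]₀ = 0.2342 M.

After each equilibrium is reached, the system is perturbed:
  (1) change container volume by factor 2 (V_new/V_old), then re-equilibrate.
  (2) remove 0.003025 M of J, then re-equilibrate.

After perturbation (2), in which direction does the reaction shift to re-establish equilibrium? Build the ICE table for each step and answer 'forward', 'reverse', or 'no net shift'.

Direction: reverse

Q₀ = 1.668 vs Keq = 3035 ⇒ Q<K, forward
Step 1:
                  J         M         L         A
  init       0.1845    0.2828     0.707    0.2342
  Δ         -0.1476   -0.1476    0.2214    0.2214
  eq        0.03692    0.1352    0.9284    0.4556
  solve Keq expr → x = 0.07379; check Q = 3035
Then change container volume by factor 2 (V_new/V_old).
Step 2:
                  J         M         L         A
  init      0.01846   0.06761    0.4642    0.2278
  Δ       -0.007051 -0.007051   0.01058   0.01058
  eq        0.01141   0.06056    0.4748    0.2384
  solve Keq expr → x = 0.003525; check Q = 3035
Then remove 0.003025 M of J.
Step 3:
                  J         M         L         A
  init     0.008385   0.06056    0.4748    0.2384
  Δ        0.002264  0.002264 -0.003396 -0.003396
  eq        0.01065   0.06282    0.4714     0.235
  solve Keq expr → x = -0.001132; check Q = 3035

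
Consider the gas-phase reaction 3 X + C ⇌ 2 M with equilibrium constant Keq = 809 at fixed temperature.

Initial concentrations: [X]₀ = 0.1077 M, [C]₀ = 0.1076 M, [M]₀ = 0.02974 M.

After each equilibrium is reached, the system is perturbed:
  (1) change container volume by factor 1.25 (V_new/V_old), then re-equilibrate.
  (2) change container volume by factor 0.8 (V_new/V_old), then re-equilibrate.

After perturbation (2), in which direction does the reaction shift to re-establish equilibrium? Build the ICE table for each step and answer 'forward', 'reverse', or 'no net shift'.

Q₀ = 6.58 vs Keq = 809 ⇒ Q<K, forward
Step 1:
                    X           C           M
  init         0.1077      0.1076     0.02974
  Δ          -0.06515    -0.02172     0.04343
  eq          0.04255     0.08588     0.07317
  solve Keq expr → x = 0.02172; check Q = 809
Then change container volume by factor 1.25 (V_new/V_old).
Step 2:
                    X           C           M
  init        0.03404     0.06871     0.05854
  Δ          0.004005    0.001335    -0.00267
  eq          0.03805     0.07004     0.05587
  solve Keq expr → x = -0.001335; check Q = 809
Then change container volume by factor 0.8 (V_new/V_old).
Step 3:
                    X           C           M
  init        0.04756     0.08755     0.06983
  Δ         -0.005006   -0.001669    0.003337
  eq          0.04255     0.08588     0.07317
  solve Keq expr → x = 0.001669; check Q = 809

Direction: forward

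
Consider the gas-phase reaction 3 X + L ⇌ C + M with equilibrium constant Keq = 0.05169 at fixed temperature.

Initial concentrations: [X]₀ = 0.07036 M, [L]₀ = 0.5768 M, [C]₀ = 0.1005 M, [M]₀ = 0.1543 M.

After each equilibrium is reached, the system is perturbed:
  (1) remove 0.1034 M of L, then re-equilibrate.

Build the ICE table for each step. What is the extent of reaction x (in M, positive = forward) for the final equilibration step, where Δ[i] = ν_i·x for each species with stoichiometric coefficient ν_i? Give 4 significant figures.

x = -0.001574 M

Q₀ = 77.18 vs Keq = 0.05169 ⇒ Q>K, reverse
Step 1:
                   X          L          C          M
  I          0.07036     0.5768     0.1005     0.1543
  C           0.2524    0.08413   -0.08413   -0.08413
  E           0.3228     0.6609    0.01637    0.07017
  solve Keq expr → x = -0.08413; check Q = 0.05169
Then remove 0.1034 M of L.
Step 2:
                   X          L          C          M
  I           0.3228     0.5575    0.01637    0.07017
  C         0.004721   0.001574  -0.001574  -0.001574
  E           0.3275     0.5591     0.0148     0.0686
  solve Keq expr → x = -0.001574; check Q = 0.05169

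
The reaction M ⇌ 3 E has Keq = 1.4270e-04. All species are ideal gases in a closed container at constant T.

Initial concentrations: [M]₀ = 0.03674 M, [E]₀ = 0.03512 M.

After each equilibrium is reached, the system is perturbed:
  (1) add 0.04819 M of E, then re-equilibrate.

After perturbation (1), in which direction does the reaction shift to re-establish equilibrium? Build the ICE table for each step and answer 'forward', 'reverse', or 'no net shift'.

Q₀ = 0.001179 vs Keq = 1.4270e-04 ⇒ Q>K, reverse
Step 1:
                    M           E
  Initial     0.03674     0.03512
  Change     0.005634     -0.0169
  Equil       0.04237     0.01822
  solve Keq expr → x = -0.005634; check Q = 1.4270e-04
Then add 0.04819 M of E.
Step 2:
                    M           E
  Initial     0.04237     0.06641
  Change       0.0154    -0.04621
  Equil       0.05778      0.0202
  solve Keq expr → x = -0.0154; check Q = 1.4270e-04

Direction: reverse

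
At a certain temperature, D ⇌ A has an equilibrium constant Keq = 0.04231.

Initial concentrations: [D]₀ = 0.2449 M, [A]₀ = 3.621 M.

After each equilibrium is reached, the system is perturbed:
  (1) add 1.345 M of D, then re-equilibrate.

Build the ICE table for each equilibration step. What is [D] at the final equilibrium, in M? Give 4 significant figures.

[D]_eq = 4.999 M

Q₀ = 14.79 vs Keq = 0.04231 ⇒ Q>K, reverse
Step 1:
                   D          A
  I           0.2449      3.621
  C            3.464     -3.464
  E            3.709     0.1569
  solve Keq expr → x = -3.464; check Q = 0.04231
Then add 1.345 M of D.
Step 2:
                   D          A
  I            5.054     0.1569
  C          -0.0546     0.0546
  E            4.999     0.2115
  solve Keq expr → x = 0.0546; check Q = 0.04231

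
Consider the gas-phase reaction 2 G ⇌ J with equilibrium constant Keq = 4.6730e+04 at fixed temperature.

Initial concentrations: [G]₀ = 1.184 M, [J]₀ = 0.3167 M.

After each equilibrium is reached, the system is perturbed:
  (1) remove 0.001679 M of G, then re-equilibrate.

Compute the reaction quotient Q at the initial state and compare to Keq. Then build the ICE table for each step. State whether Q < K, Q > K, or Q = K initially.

Q₀ = 0.2259 vs Keq = 4.6730e+04 ⇒ Q<K, forward
Step 1:
                    G           J
  I             1.184      0.3167
  C             -1.18      0.5898
  E          0.004404      0.9065
  solve Keq expr → x = 0.5898; check Q = 4.6730e+04
Then remove 0.001679 M of G.
Step 2:
                    G           J
  I          0.002725      0.9065
  C          0.001677 -8.3848e-04
  E          0.004402      0.9057
  solve Keq expr → x = -8.3848e-04; check Q = 4.6730e+04

Q₀ = 0.2259; Q < K (proceeds forward)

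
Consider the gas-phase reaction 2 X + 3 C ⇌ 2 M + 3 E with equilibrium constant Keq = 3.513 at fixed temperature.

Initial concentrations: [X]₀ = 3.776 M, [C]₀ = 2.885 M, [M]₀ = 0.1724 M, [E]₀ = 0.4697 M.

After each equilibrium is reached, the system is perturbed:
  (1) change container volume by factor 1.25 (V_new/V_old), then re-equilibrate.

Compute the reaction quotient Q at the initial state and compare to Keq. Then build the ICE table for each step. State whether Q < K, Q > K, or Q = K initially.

Q₀ = 8.9957e-06 vs Keq = 3.513 ⇒ Q<K, forward
Step 1:
                    X           C           M           E
  Initial       3.776       2.885      0.1724      0.4697
  Change       -1.236      -1.854       1.236       1.854
  Equil          2.54       1.031       1.408       2.323
  solve Keq expr → x = 0.6179; check Q = 3.513
Then change container volume by factor 1.25 (V_new/V_old).
Step 2:
                    X           C           M           E
  Initial       2.032      0.8251       1.127       1.859
  Change            0           0           0           0
  Equil         2.032      0.8251       1.127       1.859
  solve Keq expr → x = 0; check Q = 3.513

Q₀ = 8.9957e-06; Q < K (proceeds forward)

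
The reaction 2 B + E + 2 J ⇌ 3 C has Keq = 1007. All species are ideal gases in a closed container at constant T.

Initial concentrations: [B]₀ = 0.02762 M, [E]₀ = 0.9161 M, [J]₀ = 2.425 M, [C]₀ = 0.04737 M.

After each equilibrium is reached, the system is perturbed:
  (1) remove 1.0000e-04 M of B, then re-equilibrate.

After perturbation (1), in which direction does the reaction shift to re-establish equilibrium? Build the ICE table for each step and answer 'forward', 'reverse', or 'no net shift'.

Q₀ = 0.02586 vs Keq = 1007 ⇒ Q<K, forward
Step 1:
                    B           E           J           C
  init        0.02762      0.9161       2.425     0.04737
  Δ          -0.02726    -0.01363    -0.02726     0.04089
  eq       3.6273e-04      0.9025       2.398     0.08826
  solve Keq expr → x = 0.01363; check Q = 1007
Then remove 1.0000e-04 M of B.
Step 2:
                    B           E           J           C
  init     2.6273e-04      0.9025       2.398     0.08826
  Δ        9.9059e-05  4.9530e-05  9.9059e-05 -1.4859e-04
  eq       3.6179e-04      0.9025       2.398     0.08811
  solve Keq expr → x = -4.9530e-05; check Q = 1007

Direction: reverse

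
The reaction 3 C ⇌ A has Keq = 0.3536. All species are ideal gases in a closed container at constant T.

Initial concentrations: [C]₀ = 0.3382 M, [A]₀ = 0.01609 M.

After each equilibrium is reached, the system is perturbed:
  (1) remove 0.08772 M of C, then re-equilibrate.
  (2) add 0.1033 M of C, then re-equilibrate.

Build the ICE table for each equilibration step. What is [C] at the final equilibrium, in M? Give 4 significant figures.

[C]_eq = 0.3547 M

Q₀ = 0.4159 vs Keq = 0.3536 ⇒ Q>K, reverse
Step 1:
                    C           A
  Initial      0.3382     0.01609
  Change     0.005282   -0.001761
  Equil        0.3435     0.01433
  solve Keq expr → x = -0.001761; check Q = 0.3536
Then remove 0.08772 M of C.
Step 2:
                    C           A
  Initial      0.2558     0.01433
  Change       0.0206   -0.006866
  Equil        0.2764    0.007463
  solve Keq expr → x = -0.006866; check Q = 0.3536
Then add 0.1033 M of C.
Step 3:
                    C           A
  Initial      0.3797    0.007463
  Change     -0.02495    0.008317
  Equil        0.3547     0.01578
  solve Keq expr → x = 0.008317; check Q = 0.3536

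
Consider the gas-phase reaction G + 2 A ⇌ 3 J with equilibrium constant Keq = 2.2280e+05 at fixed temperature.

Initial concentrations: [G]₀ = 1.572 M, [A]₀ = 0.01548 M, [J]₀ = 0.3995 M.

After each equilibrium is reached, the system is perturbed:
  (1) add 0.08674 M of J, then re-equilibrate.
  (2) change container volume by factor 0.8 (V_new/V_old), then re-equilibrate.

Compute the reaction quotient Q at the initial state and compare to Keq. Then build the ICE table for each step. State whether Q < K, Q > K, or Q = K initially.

Q₀ = 169.3 vs Keq = 2.2280e+05 ⇒ Q<K, forward
Step 1:
                  G         A         J
  Initial     1.572   0.01548    0.3995
  Change  -0.007508  -0.01502   0.02252
  Equil       1.564 4.6437e-04     0.422
  solve Keq expr → x = 0.007508; check Q = 2.2280e+05
Then add 0.08674 M of J.
Step 2:
                  G         A         J
  Initial     1.564 4.6437e-04    0.5088
  Change  7.4932e-05 1.4986e-04 -2.2480e-04
  Equil       1.565 6.1423e-04    0.5085
  solve Keq expr → x = -7.4932e-05; check Q = 2.2280e+05
Then change container volume by factor 0.8 (V_new/V_old).
Step 3:
                  G         A         J
  Initial     1.956 7.6779e-04    0.6357
  Change          0         0         0
  Equil       1.956 7.6779e-04    0.6357
  solve Keq expr → x = 0; check Q = 2.2280e+05

Q₀ = 169.3; Q < K (proceeds forward)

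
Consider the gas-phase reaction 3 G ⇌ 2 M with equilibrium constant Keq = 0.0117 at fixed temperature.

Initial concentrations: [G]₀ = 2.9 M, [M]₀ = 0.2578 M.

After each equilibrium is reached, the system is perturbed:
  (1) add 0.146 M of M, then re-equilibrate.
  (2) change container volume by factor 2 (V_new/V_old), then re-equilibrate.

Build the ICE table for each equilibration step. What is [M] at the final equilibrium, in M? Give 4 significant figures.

[M]_eq = 0.1918 M

Q₀ = 0.002725 vs Keq = 0.0117 ⇒ Q<K, forward
Step 1:
                   G          M
  Initial        2.9     0.2578
  Change     -0.2953     0.1969
  Equil        2.605     0.4547
  solve Keq expr → x = 0.09845; check Q = 0.0117
Then add 0.146 M of M.
Step 2:
                   G          M
  Initial      2.605     0.6007
  Change      0.1566    -0.1044
  Equil        2.761     0.4963
  solve Keq expr → x = -0.05219; check Q = 0.0117
Then change container volume by factor 2 (V_new/V_old).
Step 3:
                   G          M
  Initial      1.381     0.2482
  Change     0.08449   -0.05633
  Equil        1.465     0.1918
  solve Keq expr → x = -0.02816; check Q = 0.0117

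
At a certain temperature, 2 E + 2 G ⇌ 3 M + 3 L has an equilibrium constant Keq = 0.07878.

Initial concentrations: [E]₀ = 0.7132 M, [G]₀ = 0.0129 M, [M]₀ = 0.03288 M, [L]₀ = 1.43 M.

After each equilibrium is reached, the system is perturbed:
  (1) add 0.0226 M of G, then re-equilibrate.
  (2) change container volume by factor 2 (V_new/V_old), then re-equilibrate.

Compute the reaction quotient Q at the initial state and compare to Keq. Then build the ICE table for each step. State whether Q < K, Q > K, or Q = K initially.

Q₀ = 1.228; Q > K (proceeds reverse)

Q₀ = 1.228 vs Keq = 0.07878 ⇒ Q>K, reverse
Step 1:
                   E          G          M          L
  init        0.7132     0.0129    0.03288       1.43
  Δ         0.009147   0.009147   -0.01372   -0.01372
  eq          0.7223    0.02205    0.01916      1.416
  solve Keq expr → x = -0.004573; check Q = 0.07878
Then add 0.0226 M of G.
Step 2:
                   E          G          M          L
  init        0.7223    0.04465    0.01916      1.416
  Δ        -0.005687  -0.005687   0.008531   0.008531
  eq          0.7167    0.03896    0.02769      1.425
  solve Keq expr → x = 0.002844; check Q = 0.07878
Then change container volume by factor 2 (V_new/V_old).
Step 3:
                   E          G          M          L
  init        0.3583    0.01948    0.01385     0.7124
  Δ        -0.003457  -0.003457   0.005186   0.005186
  eq          0.3549    0.01602    0.01903     0.7176
  solve Keq expr → x = 0.001729; check Q = 0.07878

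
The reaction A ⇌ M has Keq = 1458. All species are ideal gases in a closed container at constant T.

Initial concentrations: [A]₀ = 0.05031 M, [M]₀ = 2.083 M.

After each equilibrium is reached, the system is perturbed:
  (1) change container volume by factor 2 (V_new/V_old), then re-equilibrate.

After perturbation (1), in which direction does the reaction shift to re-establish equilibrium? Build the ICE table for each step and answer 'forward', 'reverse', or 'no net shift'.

Q₀ = 41.4 vs Keq = 1458 ⇒ Q<K, forward
Step 1:
                   A          M
  I          0.05031      2.083
  C         -0.04885    0.04885
  E         0.001462      2.132
  solve Keq expr → x = 0.04885; check Q = 1458
Then change container volume by factor 2 (V_new/V_old).
Step 2:
                   A          M
  I       7.3109e-04      1.066
  C                0          0
  E       7.3109e-04      1.066
  solve Keq expr → x = 0; check Q = 1458

Direction: no net shift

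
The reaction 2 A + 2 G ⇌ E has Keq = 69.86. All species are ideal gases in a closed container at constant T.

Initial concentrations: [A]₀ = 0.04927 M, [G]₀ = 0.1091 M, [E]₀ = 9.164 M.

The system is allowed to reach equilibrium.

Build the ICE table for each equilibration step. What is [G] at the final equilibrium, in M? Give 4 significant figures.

Q₀ = 3.1715e+05 vs Keq = 69.86 ⇒ Q>K, reverse
Step 1:
                  A         G         E
  I         0.04927    0.1091     9.164
  C          0.5191    0.5191   -0.2595
  E          0.5683    0.6282     8.904
  solve Keq expr → x = -0.2595; check Q = 69.86

[G]_eq = 0.6282 M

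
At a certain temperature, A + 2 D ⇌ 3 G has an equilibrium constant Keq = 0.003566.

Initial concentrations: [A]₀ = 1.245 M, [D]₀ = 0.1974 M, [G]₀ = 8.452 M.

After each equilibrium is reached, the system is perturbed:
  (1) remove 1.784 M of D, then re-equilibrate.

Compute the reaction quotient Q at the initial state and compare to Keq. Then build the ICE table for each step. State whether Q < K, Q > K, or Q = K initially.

Q₀ = 1.2446e+04; Q > K (proceeds reverse)

Q₀ = 1.2446e+04 vs Keq = 0.003566 ⇒ Q>K, reverse
Step 1:
                  A         D         G
  init        1.245    0.1974     8.452
  Δ           2.574     5.148    -7.722
  eq          3.819     5.345    0.7301
  solve Keq expr → x = -2.574; check Q = 0.003566
Then remove 1.784 M of D.
Step 2:
                  A         D         G
  init        3.819     3.561    0.7301
  Δ         0.05317    0.1063   -0.1595
  eq          3.872     3.668    0.5706
  solve Keq expr → x = -0.05317; check Q = 0.003566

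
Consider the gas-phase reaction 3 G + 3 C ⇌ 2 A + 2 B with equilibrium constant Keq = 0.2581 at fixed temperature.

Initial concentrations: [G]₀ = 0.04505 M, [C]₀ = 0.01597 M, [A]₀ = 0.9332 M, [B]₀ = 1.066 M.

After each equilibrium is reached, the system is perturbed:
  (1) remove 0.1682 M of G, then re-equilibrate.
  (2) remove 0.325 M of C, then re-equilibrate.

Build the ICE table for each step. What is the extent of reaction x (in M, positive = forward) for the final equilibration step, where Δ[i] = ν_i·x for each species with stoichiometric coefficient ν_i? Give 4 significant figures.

x = -0.03157 M

Q₀ = 2.6574e+09 vs Keq = 0.2581 ⇒ Q>K, reverse
Step 1:
                    G           C           A           B
  init        0.04505     0.01597      0.9332       1.066
  Δ            0.7524      0.7524     -0.5016     -0.5016
  eq           0.7974      0.7683      0.4316      0.5644
  solve Keq expr → x = -0.2508; check Q = 0.2581
Then remove 0.1682 M of G.
Step 2:
                    G           C           A           B
  init         0.6292      0.7683      0.4316      0.5644
  Δ            0.0507      0.0507     -0.0338     -0.0338
  eq           0.6799       0.819      0.3978      0.5306
  solve Keq expr → x = -0.0169; check Q = 0.2581
Then remove 0.325 M of C.
Step 3:
                    G           C           A           B
  init         0.6799       0.494      0.3978      0.5306
  Δ           0.09472     0.09472    -0.06315    -0.06315
  eq           0.7746      0.5887      0.3347      0.4675
  solve Keq expr → x = -0.03157; check Q = 0.2581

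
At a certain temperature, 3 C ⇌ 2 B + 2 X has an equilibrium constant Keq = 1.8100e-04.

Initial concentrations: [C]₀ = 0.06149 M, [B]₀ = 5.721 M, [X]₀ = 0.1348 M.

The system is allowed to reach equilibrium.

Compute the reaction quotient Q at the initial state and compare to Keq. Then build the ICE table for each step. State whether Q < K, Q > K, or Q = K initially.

Q₀ = 2558 vs Keq = 1.8100e-04 ⇒ Q>K, reverse
Step 1:
                  C         B         X
  Initial   0.06149     5.721    0.1348
  Change     0.2017   -0.1345   -0.1345
  Equil      0.2632     5.587 3.2519e-04
  solve Keq expr → x = -0.06724; check Q = 1.8100e-04

Q₀ = 2558; Q > K (proceeds reverse)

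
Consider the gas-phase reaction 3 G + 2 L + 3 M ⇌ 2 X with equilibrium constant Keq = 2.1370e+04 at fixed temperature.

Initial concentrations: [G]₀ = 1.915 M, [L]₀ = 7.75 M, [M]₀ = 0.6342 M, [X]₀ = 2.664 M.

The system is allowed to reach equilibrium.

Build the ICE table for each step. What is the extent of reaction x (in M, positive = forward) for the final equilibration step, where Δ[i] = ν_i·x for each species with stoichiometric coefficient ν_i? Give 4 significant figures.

Q₀ = 0.06596 vs Keq = 2.1370e+04 ⇒ Q<K, forward
Step 1:
                   G          L          M          X
  I            1.915       7.75     0.6342      2.664
  C          -0.6186    -0.4124    -0.6186     0.4124
  E            1.296      7.338    0.01557      3.076
  solve Keq expr → x = 0.2062; check Q = 2.1370e+04

x = 0.2062 M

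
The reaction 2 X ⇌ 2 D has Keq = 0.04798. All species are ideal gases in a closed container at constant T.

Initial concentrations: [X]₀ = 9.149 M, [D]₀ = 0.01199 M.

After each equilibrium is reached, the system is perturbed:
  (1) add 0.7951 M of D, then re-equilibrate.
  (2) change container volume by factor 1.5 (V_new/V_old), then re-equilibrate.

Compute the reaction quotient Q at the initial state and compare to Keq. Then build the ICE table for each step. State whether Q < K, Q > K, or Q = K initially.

Q₀ = 1.7175e-06 vs Keq = 0.04798 ⇒ Q<K, forward
Step 1:
                   X          D
  I            9.149    0.01199
  C           -1.634      1.634
  E            7.515      1.646
  solve Keq expr → x = 0.817; check Q = 0.04798
Then add 0.7951 M of D.
Step 2:
                   X          D
  I            7.515      2.441
  C           0.6522    -0.6522
  E            8.167      1.789
  solve Keq expr → x = -0.3261; check Q = 0.04798
Then change container volume by factor 1.5 (V_new/V_old).
Step 3:
                   X          D
  I            5.445      1.193
  C                0          0
  E            5.445      1.193
  solve Keq expr → x = 0; check Q = 0.04798

Q₀ = 1.7175e-06; Q < K (proceeds forward)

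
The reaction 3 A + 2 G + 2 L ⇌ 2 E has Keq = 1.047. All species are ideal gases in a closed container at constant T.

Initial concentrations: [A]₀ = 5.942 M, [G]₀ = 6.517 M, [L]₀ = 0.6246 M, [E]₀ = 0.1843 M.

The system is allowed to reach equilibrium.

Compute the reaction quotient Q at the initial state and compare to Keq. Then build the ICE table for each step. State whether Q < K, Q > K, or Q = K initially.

Q₀ = 9.7713e-06; Q < K (proceeds forward)

Q₀ = 9.7713e-06 vs Keq = 1.047 ⇒ Q<K, forward
Step 1:
                   A          G          L          E
  Initial      5.942      6.517     0.6246     0.1843
  Change     -0.9193    -0.6129    -0.6129     0.6129
  Equil        5.023      5.904    0.01172     0.7972
  solve Keq expr → x = 0.3064; check Q = 1.047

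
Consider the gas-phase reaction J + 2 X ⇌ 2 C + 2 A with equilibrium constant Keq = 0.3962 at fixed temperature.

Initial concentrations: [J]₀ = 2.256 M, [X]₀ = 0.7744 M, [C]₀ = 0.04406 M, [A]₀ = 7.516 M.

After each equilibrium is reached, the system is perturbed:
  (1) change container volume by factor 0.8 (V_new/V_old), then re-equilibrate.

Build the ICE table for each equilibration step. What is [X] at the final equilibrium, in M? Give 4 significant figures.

[X]_eq = 0.9205 M

Q₀ = 0.08106 vs Keq = 0.3962 ⇒ Q<K, forward
Step 1:
                    J           X           C           A
  I             2.256      0.7744     0.04406       7.516
  C          -0.02324    -0.04647     0.04647     0.04647
  E             2.233      0.7279     0.09053       7.562
  solve Keq expr → x = 0.02324; check Q = 0.3962
Then change container volume by factor 0.8 (V_new/V_old).
Step 2:
                    J           X           C           A
  I             2.791      0.9099      0.1132       9.453
  C           0.00528     0.01056    -0.01056    -0.01056
  E             2.796      0.9205      0.1026       9.443
  solve Keq expr → x = -0.00528; check Q = 0.3962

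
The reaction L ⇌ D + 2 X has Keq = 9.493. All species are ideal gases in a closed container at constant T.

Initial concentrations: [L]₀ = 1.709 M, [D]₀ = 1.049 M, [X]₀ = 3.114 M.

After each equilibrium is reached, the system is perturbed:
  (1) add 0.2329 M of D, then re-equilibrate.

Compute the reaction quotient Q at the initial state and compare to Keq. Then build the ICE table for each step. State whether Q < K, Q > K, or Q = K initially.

Q₀ = 5.952; Q < K (proceeds forward)

Q₀ = 5.952 vs Keq = 9.493 ⇒ Q<K, forward
Step 1:
                  L         D         X
  init        1.709     1.049     3.114
  Δ         -0.1717    0.1717    0.3435
  eq          1.537     1.221     3.457
  solve Keq expr → x = 0.1717; check Q = 9.493
Then add 0.2329 M of D.
Step 2:
                  L         D         X
  init        1.537     1.454     3.457
  Δ         0.06924  -0.06924   -0.1385
  eq          1.606     1.384     3.319
  solve Keq expr → x = -0.06924; check Q = 9.493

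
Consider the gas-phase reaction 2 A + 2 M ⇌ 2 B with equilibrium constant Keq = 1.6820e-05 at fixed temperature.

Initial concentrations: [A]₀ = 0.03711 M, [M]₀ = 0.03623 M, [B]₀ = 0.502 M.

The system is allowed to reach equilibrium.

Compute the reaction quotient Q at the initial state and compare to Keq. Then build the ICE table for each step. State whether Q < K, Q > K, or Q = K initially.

Q₀ = 1.3941e+05 vs Keq = 1.6820e-05 ⇒ Q>K, reverse
Step 1:
                   A          M          B
  Initial    0.03711    0.03623      0.502
  Change      0.5008     0.5008    -0.5008
  Equil       0.5379      0.537   0.001185
  solve Keq expr → x = -0.2504; check Q = 1.6820e-05

Q₀ = 1.3941e+05; Q > K (proceeds reverse)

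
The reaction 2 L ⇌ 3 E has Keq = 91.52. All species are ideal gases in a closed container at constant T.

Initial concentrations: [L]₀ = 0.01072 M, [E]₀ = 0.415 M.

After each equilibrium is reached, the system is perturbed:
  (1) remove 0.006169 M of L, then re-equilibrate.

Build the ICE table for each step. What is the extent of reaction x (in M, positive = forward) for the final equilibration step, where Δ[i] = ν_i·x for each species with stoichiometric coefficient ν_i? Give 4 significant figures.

x = -0.00269 M

Q₀ = 621.9 vs Keq = 91.52 ⇒ Q>K, reverse
Step 1:
                    L           E
  Initial     0.01072       0.415
  Change      0.01499    -0.02248
  Equil       0.02571      0.3925
  solve Keq expr → x = -0.007493; check Q = 91.52
Then remove 0.006169 M of L.
Step 2:
                    L           E
  Initial     0.01954      0.3925
  Change      0.00538    -0.00807
  Equil       0.02492      0.3845
  solve Keq expr → x = -0.00269; check Q = 91.52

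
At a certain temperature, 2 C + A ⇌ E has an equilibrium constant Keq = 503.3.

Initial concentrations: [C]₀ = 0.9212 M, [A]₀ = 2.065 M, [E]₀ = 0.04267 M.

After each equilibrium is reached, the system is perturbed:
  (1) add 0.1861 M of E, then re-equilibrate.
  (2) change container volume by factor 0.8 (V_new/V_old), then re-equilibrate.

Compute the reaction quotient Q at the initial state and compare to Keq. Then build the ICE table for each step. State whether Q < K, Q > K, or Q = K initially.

Q₀ = 0.02435; Q < K (proceeds forward)

Q₀ = 0.02435 vs Keq = 503.3 ⇒ Q<K, forward
Step 1:
                  C         A         E
  init       0.9212     2.065   0.04267
  Δ         -0.8966   -0.4483    0.4483
  eq        0.02456     1.617     0.491
  solve Keq expr → x = 0.4483; check Q = 503.3
Then add 0.1861 M of E.
Step 2:
                  C         A         E
  init      0.02456     1.617    0.6771
  Δ        0.004218  0.002109 -0.002109
  eq        0.02878     1.619     0.675
  solve Keq expr → x = -0.002109; check Q = 503.3
Then change container volume by factor 0.8 (V_new/V_old).
Step 3:
                  C         A         E
  init      0.03598     2.023    0.8437
  Δ        -0.00711 -0.003555  0.003555
  eq        0.02887      2.02    0.8473
  solve Keq expr → x = 0.003555; check Q = 503.3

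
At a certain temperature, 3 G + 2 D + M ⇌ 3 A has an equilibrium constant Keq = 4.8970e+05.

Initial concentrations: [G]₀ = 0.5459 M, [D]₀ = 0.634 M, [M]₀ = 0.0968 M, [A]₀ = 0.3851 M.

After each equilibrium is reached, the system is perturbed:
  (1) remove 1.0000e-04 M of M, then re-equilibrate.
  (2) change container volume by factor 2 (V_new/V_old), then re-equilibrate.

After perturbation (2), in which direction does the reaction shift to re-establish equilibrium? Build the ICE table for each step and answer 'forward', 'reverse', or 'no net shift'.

Direction: reverse

Q₀ = 9.023 vs Keq = 4.8970e+05 ⇒ Q<K, forward
Step 1:
                    G           D           M           A
  Initial      0.5459       0.634      0.0968      0.3851
  Change      -0.2898     -0.1932    -0.09661      0.2898
  Equil        0.2561      0.4408  1.9243e-04      0.6749
  solve Keq expr → x = 0.09661; check Q = 4.8970e+05
Then remove 1.0000e-04 M of M.
Step 2:
                    G           D           M           A
  Initial      0.2561      0.4408  9.2427e-05      0.6749
  Change   2.9672e-04  1.9782e-04  9.8908e-05 -2.9672e-04
  Equil        0.2564       0.441  1.9133e-04      0.6746
  solve Keq expr → x = -9.8908e-05; check Q = 4.8970e+05
Then change container volume by factor 2 (V_new/V_old).
Step 3:
                    G           D           M           A
  Initial      0.1282      0.2205  9.5667e-05      0.3373
  Change     0.001852    0.001235  6.1741e-04   -0.001852
  Equil          0.13      0.2217  7.1308e-04      0.3355
  solve Keq expr → x = -6.1741e-04; check Q = 4.8970e+05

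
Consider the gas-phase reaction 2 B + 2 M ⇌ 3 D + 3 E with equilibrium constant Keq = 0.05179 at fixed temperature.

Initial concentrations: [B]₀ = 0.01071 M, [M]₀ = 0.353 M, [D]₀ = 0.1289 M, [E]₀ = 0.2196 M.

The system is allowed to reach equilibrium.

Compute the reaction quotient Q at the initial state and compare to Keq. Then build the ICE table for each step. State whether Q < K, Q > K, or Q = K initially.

Q₀ = 1.587 vs Keq = 0.05179 ⇒ Q>K, reverse
Step 1:
                  B         M         D         E
  I         0.01071     0.353    0.1289    0.2196
  C         0.01978   0.01978  -0.02968  -0.02968
  E         0.03049    0.3728   0.09922    0.1899
  solve Keq expr → x = -0.009892; check Q = 0.05179

Q₀ = 1.587; Q > K (proceeds reverse)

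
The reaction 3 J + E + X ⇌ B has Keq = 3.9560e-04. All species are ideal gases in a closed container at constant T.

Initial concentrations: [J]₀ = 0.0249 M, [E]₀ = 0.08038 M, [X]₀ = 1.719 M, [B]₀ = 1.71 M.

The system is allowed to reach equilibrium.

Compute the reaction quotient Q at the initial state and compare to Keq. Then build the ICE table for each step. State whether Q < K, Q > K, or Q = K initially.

Q₀ = 8.0163e+05; Q > K (proceeds reverse)

Q₀ = 8.0163e+05 vs Keq = 3.9560e-04 ⇒ Q>K, reverse
Step 1:
                   J          E          X          B
  Initial     0.0249    0.08038      1.719       1.71
  Change       4.545      1.515      1.515     -1.515
  Equil         4.57      1.596      3.234     0.1949
  solve Keq expr → x = -1.515; check Q = 3.9560e-04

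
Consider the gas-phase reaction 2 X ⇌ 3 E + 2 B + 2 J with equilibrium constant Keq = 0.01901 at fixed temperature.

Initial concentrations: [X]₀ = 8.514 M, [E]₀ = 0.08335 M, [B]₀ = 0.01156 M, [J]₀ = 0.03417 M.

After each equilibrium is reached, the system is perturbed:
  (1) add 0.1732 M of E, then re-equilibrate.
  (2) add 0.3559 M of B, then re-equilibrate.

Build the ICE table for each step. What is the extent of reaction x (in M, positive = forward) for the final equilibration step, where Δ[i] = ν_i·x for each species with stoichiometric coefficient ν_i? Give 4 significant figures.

x = -0.04639 M

Q₀ = 1.2464e-12 vs Keq = 0.01901 ⇒ Q<K, forward
Step 1:
                    X           E           B           J
  Initial       8.514     0.08335     0.01156     0.03417
  Change      -0.8182       1.227      0.8182      0.8182
  Equil         7.696       1.311      0.8297      0.8523
  solve Keq expr → x = 0.4091; check Q = 0.01901
Then add 0.1732 M of E.
Step 2:
                    X           E           B           J
  Initial       7.696       1.484      0.8297      0.8523
  Change      0.04512    -0.06768    -0.04512    -0.04512
  Equil         7.741       1.416      0.7846      0.8072
  solve Keq expr → x = -0.02256; check Q = 0.01901
Then add 0.3559 M of B.
Step 3:
                    X           E           B           J
  Initial       7.741       1.416       1.141      0.8072
  Change      0.09278     -0.1392    -0.09278    -0.09278
  Equil         7.834       1.277       1.048      0.7144
  solve Keq expr → x = -0.04639; check Q = 0.01901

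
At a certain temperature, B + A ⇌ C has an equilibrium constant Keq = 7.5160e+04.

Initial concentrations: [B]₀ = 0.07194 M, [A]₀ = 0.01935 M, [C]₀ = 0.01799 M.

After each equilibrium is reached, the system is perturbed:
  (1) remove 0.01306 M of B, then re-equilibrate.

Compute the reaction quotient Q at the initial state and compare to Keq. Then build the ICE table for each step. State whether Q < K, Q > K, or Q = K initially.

Q₀ = 12.92; Q < K (proceeds forward)

Q₀ = 12.92 vs Keq = 7.5160e+04 ⇒ Q<K, forward
Step 1:
                  B         A         C
  I         0.07194   0.01935   0.01799
  C        -0.01934  -0.01934   0.01934
  E          0.0526 9.4427e-06   0.03733
  solve Keq expr → x = 0.01934; check Q = 7.5160e+04
Then remove 0.01306 M of B.
Step 2:
                  B         A         C
  I         0.03954 9.4427e-06   0.03733
  C       3.1169e-06 3.1169e-06 -3.1169e-06
  E         0.03954 1.2560e-05   0.03733
  solve Keq expr → x = -3.1169e-06; check Q = 7.5160e+04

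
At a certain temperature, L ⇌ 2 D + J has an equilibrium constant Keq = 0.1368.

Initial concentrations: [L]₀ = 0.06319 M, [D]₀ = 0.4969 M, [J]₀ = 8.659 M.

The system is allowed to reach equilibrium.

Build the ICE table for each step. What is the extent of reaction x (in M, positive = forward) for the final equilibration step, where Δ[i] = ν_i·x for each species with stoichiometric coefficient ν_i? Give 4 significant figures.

x = -0.2149 M

Q₀ = 33.83 vs Keq = 0.1368 ⇒ Q>K, reverse
Step 1:
                  L         D         J
  I         0.06319    0.4969     8.659
  C          0.2149   -0.4298   -0.2149
  E          0.2781   0.06712     8.444
  solve Keq expr → x = -0.2149; check Q = 0.1368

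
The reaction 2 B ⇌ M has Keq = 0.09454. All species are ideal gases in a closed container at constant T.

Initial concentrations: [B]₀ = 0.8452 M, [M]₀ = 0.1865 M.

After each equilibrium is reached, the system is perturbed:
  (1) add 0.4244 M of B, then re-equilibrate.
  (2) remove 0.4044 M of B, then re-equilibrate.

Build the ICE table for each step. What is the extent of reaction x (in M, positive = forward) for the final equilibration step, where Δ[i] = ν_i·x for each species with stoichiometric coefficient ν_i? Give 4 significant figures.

Q₀ = 0.2611 vs Keq = 0.09454 ⇒ Q>K, reverse
Step 1:
                    B           M
  Initial      0.8452      0.1865
  Change       0.1759    -0.08793
  Equil         1.021     0.09857
  solve Keq expr → x = -0.08793; check Q = 0.09454
Then add 0.4244 M of B.
Step 2:
                    B           M
  Initial       1.445     0.09857
  Change        -0.13     0.06502
  Equil         1.315      0.1636
  solve Keq expr → x = 0.06502; check Q = 0.09454
Then remove 0.4044 M of B.
Step 3:
                    B           M
  Initial       0.911      0.1636
  Change       0.1244    -0.06222
  Equil         1.035      0.1014
  solve Keq expr → x = -0.06222; check Q = 0.09454

x = -0.06222 M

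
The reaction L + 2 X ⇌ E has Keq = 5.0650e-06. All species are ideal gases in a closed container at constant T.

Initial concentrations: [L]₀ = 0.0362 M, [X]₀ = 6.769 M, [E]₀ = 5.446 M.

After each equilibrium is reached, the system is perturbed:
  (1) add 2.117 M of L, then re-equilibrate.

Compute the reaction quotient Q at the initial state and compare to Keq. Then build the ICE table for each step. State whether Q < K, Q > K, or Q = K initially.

Q₀ = 3.283 vs Keq = 5.0650e-06 ⇒ Q>K, reverse
Step 1:
                   L          X          E
  Initial     0.0362      6.769      5.446
  Change       5.437      10.87     -5.437
  Equil        5.474      17.64    0.00863
  solve Keq expr → x = -5.437; check Q = 5.0650e-06
Then add 2.117 M of L.
Step 2:
                   L          X          E
  Initial      7.591      17.64    0.00863
  Change   -0.003324  -0.006647   0.003324
  Equil        7.587      17.64    0.01195
  solve Keq expr → x = 0.003324; check Q = 5.0650e-06

Q₀ = 3.283; Q > K (proceeds reverse)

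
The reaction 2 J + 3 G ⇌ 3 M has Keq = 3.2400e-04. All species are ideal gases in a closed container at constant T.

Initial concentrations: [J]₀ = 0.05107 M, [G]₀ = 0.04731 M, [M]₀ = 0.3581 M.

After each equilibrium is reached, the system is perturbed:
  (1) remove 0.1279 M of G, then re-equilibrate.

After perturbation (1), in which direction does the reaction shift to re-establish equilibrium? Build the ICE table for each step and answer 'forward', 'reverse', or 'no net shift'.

Direction: reverse

Q₀ = 1.6627e+05 vs Keq = 3.2400e-04 ⇒ Q>K, reverse
Step 1:
                    J           G           M
  Initial     0.05107     0.04731      0.3581
  Change        0.231      0.3465     -0.3465
  Equil         0.282      0.3938     0.01163
  solve Keq expr → x = -0.1155; check Q = 3.2400e-04
Then remove 0.1279 M of G.
Step 2:
                    J           G           M
  Initial       0.282      0.2659     0.01163
  Change     0.002417    0.003626   -0.003626
  Equil        0.2845      0.2695    0.008006
  solve Keq expr → x = -0.001209; check Q = 3.2400e-04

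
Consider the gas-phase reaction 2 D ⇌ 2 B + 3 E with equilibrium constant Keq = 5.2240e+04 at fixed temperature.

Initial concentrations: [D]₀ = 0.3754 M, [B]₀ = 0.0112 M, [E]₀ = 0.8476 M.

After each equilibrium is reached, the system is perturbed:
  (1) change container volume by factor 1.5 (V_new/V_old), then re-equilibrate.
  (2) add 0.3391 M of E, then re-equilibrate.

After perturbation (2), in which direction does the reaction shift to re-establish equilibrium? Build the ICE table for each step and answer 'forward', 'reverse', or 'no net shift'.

Q₀ = 5.4203e-04 vs Keq = 5.2240e+04 ⇒ Q<K, forward
Step 1:
                  D         B         E
  I          0.3754    0.0112    0.8476
  C         -0.3726    0.3726    0.5589
  E        0.002801    0.3838     1.406
  solve Keq expr → x = 0.1863; check Q = 5.2240e+04
Then change container volume by factor 1.5 (V_new/V_old).
Step 2:
                  D         B         E
  I        0.001867    0.2559    0.9377
  C       -8.4545e-04 8.4545e-04  0.001268
  E        0.001022    0.2567    0.9389
  solve Keq expr → x = 4.2273e-04; check Q = 5.2240e+04
Then add 0.3391 M of E.
Step 3:
                  D         B         E
  I        0.001022    0.2567     1.278
  C       5.9544e-04 -5.9544e-04 -8.9316e-04
  E        0.001617    0.2561     1.277
  solve Keq expr → x = -2.9772e-04; check Q = 5.2240e+04

Direction: reverse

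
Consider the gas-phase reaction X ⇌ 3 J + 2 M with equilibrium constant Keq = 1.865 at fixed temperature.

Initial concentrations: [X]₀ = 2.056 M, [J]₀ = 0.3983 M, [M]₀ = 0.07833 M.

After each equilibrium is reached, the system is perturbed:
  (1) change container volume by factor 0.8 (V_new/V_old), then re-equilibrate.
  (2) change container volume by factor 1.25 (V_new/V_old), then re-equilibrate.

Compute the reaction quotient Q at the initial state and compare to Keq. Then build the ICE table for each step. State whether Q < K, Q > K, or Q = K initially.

Q₀ = 1.8857e-04; Q < K (proceeds forward)

Q₀ = 1.8857e-04 vs Keq = 1.865 ⇒ Q<K, forward
Step 1:
                  X         J         M
  I           2.056    0.3983   0.07833
  C         -0.3982     1.195    0.7964
  E           1.658     1.593    0.8747
  solve Keq expr → x = 0.3982; check Q = 1.865
Then change container volume by factor 0.8 (V_new/V_old).
Step 2:
                  X         J         M
  I           2.072     1.991     1.093
  C         0.09525   -0.2857   -0.1905
  E           2.168     1.705    0.9029
  solve Keq expr → x = -0.09525; check Q = 1.865
Then change container volume by factor 1.25 (V_new/V_old).
Step 3:
                  X         J         M
  I           1.734     1.364    0.7223
  C         -0.0762    0.2286    0.1524
  E           1.658     1.593    0.8747
  solve Keq expr → x = 0.0762; check Q = 1.865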